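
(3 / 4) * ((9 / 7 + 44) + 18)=1329 / 28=47.46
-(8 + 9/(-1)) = 1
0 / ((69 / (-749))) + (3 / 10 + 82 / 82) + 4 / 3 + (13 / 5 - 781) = -23273 / 30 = -775.77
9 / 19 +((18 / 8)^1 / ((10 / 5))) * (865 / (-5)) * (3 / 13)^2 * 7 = -72.08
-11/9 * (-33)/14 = 2.88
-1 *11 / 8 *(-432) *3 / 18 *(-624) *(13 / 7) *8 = -6424704 / 7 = -917814.86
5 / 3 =1.67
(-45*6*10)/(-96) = 225/8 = 28.12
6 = 6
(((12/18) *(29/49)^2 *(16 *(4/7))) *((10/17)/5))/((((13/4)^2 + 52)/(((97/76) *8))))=668278784/16302268983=0.04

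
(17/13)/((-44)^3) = -17/1107392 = -0.00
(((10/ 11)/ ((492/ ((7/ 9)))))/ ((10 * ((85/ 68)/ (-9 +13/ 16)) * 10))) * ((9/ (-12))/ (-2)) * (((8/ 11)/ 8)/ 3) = -917/ 857260800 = -0.00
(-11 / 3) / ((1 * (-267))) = 11 / 801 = 0.01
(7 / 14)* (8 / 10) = 2 / 5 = 0.40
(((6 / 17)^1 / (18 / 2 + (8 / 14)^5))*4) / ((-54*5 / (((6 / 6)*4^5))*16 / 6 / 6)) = -17210368 / 12944395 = -1.33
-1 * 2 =-2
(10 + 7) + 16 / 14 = 127 / 7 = 18.14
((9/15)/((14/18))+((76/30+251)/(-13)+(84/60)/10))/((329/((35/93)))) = -253769/11932830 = -0.02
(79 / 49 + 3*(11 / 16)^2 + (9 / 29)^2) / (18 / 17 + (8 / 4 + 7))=560716355 / 1803965184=0.31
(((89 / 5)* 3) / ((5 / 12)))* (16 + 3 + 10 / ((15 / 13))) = 88644 / 25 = 3545.76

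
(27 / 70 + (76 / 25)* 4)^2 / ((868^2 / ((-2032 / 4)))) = -2448671887 / 23073610000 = -0.11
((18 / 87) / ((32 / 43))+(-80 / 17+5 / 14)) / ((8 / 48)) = -674307 / 27608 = -24.42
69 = 69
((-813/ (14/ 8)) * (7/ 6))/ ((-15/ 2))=72.27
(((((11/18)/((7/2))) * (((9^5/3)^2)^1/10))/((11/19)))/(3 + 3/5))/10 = 90876411/280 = 324558.61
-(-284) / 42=142 / 21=6.76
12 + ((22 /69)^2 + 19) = 148075 /4761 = 31.10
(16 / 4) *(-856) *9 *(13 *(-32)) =12819456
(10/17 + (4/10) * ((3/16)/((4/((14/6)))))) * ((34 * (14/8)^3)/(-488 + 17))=-196539/803840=-0.24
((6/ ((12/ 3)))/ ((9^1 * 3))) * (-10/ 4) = -5/ 36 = -0.14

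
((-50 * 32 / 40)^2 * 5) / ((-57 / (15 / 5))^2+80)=8000 / 441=18.14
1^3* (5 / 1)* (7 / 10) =7 / 2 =3.50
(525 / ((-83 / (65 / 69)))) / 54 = -11375 / 103086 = -0.11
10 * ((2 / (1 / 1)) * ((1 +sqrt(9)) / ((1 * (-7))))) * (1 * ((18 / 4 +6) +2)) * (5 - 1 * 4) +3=-979 / 7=-139.86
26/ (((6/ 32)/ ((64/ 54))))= 13312/ 81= 164.35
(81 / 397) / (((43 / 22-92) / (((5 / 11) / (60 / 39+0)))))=-1053 / 1572914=-0.00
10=10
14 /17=0.82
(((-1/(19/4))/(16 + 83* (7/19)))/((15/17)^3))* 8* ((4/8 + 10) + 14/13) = -23661008/38829375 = -0.61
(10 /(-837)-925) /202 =-4.58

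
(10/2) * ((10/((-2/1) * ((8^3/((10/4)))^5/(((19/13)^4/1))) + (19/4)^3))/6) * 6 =-1303210000000/4116073883841170375817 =-0.00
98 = 98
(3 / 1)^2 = 9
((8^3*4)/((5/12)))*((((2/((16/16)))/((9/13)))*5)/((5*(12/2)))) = 106496/45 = 2366.58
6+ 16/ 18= 62/ 9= 6.89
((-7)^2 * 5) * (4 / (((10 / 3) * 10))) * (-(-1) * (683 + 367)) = 30870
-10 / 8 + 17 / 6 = 19 / 12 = 1.58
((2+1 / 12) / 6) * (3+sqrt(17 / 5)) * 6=5 * sqrt(85) / 12+25 / 4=10.09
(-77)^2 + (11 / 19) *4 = 112695 / 19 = 5931.32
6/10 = 3/5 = 0.60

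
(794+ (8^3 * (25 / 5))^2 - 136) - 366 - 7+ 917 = 6554802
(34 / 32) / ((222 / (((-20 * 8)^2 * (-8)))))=-108800 / 111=-980.18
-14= -14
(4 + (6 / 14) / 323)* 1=9047 / 2261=4.00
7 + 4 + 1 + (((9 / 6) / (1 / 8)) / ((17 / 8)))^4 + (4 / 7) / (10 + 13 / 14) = 773471476 / 751689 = 1028.98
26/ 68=13/ 34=0.38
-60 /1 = -60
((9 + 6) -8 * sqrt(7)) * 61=915 -488 * sqrt(7)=-376.13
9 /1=9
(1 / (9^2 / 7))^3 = 343 / 531441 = 0.00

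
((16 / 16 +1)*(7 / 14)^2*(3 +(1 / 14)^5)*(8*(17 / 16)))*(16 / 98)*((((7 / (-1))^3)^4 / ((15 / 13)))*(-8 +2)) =-149824964928.28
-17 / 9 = -1.89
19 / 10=1.90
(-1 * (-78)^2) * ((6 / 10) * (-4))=73008 / 5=14601.60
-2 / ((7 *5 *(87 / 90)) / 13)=-156 / 203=-0.77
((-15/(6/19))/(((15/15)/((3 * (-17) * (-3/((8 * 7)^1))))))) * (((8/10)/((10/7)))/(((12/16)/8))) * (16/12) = -5168/5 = -1033.60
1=1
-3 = -3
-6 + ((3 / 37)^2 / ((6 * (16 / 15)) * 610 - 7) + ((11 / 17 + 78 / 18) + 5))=120333782 / 30231627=3.98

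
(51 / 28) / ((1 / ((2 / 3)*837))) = 14229 / 14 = 1016.36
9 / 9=1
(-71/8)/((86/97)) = -6887/688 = -10.01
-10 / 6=-5 / 3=-1.67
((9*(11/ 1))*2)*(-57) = -11286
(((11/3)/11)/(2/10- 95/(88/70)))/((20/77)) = -847/49743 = -0.02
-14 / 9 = -1.56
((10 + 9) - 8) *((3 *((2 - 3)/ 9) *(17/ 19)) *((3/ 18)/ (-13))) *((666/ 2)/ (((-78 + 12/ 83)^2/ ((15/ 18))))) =238324955/ 123769064016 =0.00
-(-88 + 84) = 4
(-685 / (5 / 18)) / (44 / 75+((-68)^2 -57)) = -184950 / 342569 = -0.54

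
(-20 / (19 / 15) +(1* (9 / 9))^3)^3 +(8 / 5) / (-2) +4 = -110830461 / 34295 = -3231.68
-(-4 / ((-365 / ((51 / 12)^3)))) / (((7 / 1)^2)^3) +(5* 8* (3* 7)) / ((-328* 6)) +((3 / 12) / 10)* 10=-4981460093 / 28169876560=-0.18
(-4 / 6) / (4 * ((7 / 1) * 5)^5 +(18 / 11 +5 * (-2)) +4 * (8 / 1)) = -11 / 3466444140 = -0.00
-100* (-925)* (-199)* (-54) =994005000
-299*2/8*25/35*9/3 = -4485/28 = -160.18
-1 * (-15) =15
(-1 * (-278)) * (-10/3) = -2780/3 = -926.67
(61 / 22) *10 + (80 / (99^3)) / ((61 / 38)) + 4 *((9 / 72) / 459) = 55800662647 / 2012400126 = 27.73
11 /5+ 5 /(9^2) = 916 /405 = 2.26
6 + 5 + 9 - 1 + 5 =24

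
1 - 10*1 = -9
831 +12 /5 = 4167 /5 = 833.40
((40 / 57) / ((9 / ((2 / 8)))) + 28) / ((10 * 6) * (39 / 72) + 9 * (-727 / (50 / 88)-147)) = -718700 / 328478517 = -0.00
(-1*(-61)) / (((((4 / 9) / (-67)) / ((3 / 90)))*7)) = -12261 / 280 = -43.79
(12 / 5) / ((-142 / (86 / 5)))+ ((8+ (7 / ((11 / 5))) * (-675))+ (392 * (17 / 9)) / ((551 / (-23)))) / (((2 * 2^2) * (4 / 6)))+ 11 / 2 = -207480539873 / 516397200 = -401.78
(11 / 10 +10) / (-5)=-111 / 50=-2.22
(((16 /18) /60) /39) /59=2 /310635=0.00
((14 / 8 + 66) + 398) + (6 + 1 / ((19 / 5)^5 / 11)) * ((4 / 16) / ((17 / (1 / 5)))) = 196058774057 / 420936830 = 465.77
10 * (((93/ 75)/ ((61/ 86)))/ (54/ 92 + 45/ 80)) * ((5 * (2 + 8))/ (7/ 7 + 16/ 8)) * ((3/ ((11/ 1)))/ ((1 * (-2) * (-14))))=4905440/ 1986831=2.47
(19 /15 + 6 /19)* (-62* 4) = -111848 /285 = -392.45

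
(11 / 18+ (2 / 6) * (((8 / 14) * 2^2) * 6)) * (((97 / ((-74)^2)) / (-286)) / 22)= -63341 / 4341328992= -0.00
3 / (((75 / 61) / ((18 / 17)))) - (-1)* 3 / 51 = 1123 / 425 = 2.64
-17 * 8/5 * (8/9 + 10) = -13328/45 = -296.18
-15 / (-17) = 15 / 17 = 0.88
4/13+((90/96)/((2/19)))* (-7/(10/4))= -5123/208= -24.63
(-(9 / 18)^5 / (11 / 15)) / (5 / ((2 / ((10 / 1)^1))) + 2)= -5 / 3168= -0.00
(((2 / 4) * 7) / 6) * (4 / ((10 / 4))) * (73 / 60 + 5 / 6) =287 / 150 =1.91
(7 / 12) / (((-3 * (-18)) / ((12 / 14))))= 1 / 108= 0.01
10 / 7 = 1.43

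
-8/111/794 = -4/44067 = -0.00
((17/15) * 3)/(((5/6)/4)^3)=235008/625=376.01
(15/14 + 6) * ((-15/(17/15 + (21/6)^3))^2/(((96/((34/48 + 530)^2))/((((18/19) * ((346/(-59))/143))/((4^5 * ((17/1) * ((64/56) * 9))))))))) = -473613618999375/905607785624502272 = -0.00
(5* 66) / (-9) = -110 / 3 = -36.67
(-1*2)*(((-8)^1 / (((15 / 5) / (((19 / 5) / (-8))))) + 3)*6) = -51.20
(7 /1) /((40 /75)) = 105 /8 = 13.12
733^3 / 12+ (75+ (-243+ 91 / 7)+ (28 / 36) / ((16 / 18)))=787661975 / 24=32819248.96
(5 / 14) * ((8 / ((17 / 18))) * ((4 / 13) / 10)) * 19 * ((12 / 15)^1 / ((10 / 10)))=10944 / 7735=1.41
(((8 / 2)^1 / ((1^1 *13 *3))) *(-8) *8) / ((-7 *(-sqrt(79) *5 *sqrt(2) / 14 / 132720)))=-28672 *sqrt(158) / 13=-27723.19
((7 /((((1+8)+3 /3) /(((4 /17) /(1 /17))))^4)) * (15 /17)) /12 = 28 /2125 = 0.01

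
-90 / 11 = -8.18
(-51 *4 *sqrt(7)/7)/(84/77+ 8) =-561 *sqrt(7)/175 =-8.48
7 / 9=0.78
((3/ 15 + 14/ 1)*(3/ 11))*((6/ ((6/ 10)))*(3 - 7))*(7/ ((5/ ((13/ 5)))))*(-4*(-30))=-67664.29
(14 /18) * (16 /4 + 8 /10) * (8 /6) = 224 /45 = 4.98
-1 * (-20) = 20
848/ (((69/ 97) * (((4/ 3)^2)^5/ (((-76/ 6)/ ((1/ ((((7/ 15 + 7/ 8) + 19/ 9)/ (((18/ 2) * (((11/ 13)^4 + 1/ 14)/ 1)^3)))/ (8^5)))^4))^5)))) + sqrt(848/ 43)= -1113076813249485625327682560685887342076341423137046703549860062404083092826023060747535399743057026152539030946336458206131068795028830276642865975418455590892996440655423341258940781461053732642457840230047555587710169871775476637157755821943897173591767974811714005214839488599339590380780307721344599784897741073903642353509461979365406516822994188303975671526647942559100750441437877359/ 210761167080668245251043223383286393516718295818985824198759162469891080456356782854818646407387408505823131441147952168256872935489060225528215968454771102822425279614613107440078190288332283637264319063909319835336187831613446942973627631900485204443286377846550492400104542971585660971521526120018198409551302243083940742068190602902864022886670682561682247571481330724871349551392358400000000000000000000000000000000000000000000000000000000000000000000000000000000 + 4 * sqrt(2279)/ 43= 4.44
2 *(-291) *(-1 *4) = 2328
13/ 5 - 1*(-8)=53/ 5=10.60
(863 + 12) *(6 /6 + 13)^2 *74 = 12691000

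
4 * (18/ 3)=24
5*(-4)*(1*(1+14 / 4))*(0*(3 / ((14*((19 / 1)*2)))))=0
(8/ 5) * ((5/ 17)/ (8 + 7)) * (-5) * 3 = -8/ 17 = -0.47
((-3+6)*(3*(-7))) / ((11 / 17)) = -97.36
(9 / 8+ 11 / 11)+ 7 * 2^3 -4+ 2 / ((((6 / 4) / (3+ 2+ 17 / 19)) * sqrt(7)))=64 * sqrt(7) / 57+ 433 / 8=57.10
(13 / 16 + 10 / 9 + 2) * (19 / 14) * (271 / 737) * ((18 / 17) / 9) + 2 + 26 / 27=120987395 / 37887696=3.19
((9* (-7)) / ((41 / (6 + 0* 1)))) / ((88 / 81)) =-15309 / 1804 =-8.49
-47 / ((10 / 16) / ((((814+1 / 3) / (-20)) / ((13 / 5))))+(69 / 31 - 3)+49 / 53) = -377301806 / 886457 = -425.63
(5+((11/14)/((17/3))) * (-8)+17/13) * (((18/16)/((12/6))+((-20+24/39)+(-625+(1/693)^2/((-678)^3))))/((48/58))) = -292164106754525583930619/72243779520989748672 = -4044.14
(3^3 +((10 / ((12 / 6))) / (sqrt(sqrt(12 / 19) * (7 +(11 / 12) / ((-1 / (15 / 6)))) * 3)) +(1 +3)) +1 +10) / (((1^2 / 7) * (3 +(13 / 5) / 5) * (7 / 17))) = 2125 * sqrt(113) * 19^(1 / 4) * 3^(3 / 4) / 14916 +8925 / 44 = 210.05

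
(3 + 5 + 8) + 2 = 18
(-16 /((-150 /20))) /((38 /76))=64 /15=4.27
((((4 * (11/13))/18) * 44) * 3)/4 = 242/39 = 6.21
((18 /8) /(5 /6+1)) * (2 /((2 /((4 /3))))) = 18 /11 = 1.64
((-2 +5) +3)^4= 1296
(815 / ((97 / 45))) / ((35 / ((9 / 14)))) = 66015 / 9506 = 6.94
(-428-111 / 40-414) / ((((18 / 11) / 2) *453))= -371701 / 163080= -2.28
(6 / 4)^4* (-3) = -243 / 16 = -15.19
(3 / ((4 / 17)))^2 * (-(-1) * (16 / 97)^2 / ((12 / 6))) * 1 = 20808 / 9409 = 2.21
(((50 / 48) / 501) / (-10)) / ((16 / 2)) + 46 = 8849659 / 192384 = 46.00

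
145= 145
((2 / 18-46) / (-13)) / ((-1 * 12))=-413 / 1404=-0.29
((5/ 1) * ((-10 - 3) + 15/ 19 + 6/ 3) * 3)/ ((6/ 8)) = -3880/ 19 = -204.21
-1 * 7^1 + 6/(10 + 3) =-85/13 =-6.54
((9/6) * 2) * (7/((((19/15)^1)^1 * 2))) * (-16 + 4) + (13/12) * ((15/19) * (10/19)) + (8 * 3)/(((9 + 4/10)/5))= -2927065/33934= -86.26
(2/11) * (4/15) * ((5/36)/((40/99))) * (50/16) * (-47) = -2.45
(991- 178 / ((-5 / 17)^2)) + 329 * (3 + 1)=6233 / 25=249.32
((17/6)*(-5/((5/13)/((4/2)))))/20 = -221/60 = -3.68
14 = 14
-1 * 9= -9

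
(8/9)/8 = 1/9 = 0.11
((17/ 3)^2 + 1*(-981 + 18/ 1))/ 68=-4189/ 306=-13.69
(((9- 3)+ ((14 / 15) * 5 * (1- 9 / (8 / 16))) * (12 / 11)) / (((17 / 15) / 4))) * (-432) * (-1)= -22965120 / 187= -122808.13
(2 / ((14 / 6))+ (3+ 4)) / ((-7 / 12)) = -660 / 49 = -13.47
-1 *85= -85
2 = 2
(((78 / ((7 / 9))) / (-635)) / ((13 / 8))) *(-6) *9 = 23328 / 4445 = 5.25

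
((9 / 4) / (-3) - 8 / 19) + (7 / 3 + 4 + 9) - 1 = 3001 / 228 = 13.16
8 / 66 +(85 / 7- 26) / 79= -989 / 18249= -0.05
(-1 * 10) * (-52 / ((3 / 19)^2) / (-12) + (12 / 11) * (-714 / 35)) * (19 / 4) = -4276273 / 594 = -7199.11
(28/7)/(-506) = -2/253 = -0.01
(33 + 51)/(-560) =-3/20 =-0.15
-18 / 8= -9 / 4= -2.25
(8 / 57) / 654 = 4 / 18639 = 0.00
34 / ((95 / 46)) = 1564 / 95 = 16.46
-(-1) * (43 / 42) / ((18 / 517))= 22231 / 756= 29.41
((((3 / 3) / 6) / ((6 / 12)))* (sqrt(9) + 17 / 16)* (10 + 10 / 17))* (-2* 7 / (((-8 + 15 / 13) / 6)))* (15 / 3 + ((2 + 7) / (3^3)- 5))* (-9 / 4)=-798525 / 6052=-131.94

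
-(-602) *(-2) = -1204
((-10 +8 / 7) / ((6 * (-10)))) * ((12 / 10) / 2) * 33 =1023 / 350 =2.92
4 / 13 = 0.31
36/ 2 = 18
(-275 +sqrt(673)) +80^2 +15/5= sqrt(673) +6128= 6153.94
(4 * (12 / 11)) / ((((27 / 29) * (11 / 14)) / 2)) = 12992 / 1089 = 11.93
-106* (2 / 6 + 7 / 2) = -1219 / 3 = -406.33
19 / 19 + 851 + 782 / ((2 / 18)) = 7890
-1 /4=-0.25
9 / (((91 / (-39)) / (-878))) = 23706 / 7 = 3386.57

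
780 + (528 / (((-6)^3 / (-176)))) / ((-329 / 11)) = 765.62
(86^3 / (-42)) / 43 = -7396 / 21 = -352.19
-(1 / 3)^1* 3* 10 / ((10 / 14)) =-14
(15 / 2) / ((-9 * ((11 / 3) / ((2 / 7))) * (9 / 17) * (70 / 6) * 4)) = -17 / 6468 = -0.00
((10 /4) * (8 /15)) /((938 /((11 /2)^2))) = 121 /2814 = 0.04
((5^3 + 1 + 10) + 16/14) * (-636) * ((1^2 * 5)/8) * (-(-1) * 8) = -436114.29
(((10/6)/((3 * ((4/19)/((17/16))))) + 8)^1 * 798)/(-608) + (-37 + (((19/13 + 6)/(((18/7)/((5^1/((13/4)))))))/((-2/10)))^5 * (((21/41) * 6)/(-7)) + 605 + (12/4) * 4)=92391040226666909340086317/37974089897853797376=2433002.09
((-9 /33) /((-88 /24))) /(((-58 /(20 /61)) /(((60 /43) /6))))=-0.00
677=677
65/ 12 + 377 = 4589/ 12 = 382.42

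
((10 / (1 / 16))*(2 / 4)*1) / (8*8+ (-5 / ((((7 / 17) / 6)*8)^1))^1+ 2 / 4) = 2240 / 1551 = 1.44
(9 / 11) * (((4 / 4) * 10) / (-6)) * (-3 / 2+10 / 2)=-105 / 22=-4.77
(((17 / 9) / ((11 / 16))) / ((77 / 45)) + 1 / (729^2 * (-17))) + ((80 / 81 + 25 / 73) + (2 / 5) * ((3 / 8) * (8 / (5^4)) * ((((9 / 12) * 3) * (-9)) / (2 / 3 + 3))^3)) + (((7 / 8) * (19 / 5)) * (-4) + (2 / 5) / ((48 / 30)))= -6413643331006331207 / 614473182407700000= -10.44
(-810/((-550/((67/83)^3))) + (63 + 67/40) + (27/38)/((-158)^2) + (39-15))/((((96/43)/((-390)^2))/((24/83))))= 109081541842524099810/61903162704449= 1762131.97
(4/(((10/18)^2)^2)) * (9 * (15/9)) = 78732/125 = 629.86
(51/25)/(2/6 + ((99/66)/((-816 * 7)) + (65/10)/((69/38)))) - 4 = -29802916/8567425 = -3.48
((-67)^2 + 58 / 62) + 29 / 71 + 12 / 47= 464539021 / 103447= 4490.60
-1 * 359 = -359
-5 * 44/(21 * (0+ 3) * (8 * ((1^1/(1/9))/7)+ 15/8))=-1760/6129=-0.29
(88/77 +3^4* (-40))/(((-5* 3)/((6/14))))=22672/245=92.54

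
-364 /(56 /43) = -559 /2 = -279.50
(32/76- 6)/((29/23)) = -2438/551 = -4.42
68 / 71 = 0.96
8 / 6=4 / 3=1.33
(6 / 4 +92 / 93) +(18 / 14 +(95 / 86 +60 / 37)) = 6733595 / 1035741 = 6.50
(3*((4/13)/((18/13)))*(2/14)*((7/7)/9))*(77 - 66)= 22/189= 0.12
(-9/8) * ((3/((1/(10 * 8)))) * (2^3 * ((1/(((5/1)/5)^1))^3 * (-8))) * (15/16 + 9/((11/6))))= 1111320/11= 101029.09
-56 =-56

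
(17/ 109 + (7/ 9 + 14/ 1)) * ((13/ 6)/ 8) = 95225/ 23544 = 4.04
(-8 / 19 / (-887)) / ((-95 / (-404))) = 3232 / 1601035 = 0.00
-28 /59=-0.47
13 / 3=4.33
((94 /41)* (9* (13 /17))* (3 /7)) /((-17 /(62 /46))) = -1022814 /1907689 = -0.54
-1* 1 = -1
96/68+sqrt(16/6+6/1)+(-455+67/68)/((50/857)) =-26453361/3400+sqrt(78)/3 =-7777.46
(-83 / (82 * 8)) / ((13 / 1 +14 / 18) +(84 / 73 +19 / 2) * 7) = -54531 / 38070632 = -0.00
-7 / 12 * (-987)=2303 / 4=575.75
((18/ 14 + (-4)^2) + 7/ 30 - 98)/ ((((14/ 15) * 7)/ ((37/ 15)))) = -625337/ 20580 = -30.39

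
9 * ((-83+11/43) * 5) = -160110/43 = -3723.49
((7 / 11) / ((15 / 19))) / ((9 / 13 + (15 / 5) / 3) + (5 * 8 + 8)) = 91 / 5610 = 0.02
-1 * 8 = -8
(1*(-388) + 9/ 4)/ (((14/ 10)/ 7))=-7715/ 4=-1928.75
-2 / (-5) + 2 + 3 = 27 / 5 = 5.40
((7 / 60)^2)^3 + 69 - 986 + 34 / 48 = -42750503882351 / 46656000000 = -916.29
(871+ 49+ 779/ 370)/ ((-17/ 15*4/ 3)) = -3070611/ 5032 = -610.22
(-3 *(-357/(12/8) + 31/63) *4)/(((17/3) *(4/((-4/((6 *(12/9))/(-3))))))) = 44889/238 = 188.61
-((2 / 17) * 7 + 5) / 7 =-99 / 119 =-0.83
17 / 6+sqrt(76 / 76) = 23 / 6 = 3.83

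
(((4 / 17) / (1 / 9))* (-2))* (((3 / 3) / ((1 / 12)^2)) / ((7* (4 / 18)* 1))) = -392.07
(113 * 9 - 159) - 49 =809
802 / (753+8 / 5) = 4010 / 3773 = 1.06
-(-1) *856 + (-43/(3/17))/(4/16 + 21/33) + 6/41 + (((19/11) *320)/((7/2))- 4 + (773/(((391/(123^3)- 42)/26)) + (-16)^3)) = -10076030479299844/2624401096317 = -3839.36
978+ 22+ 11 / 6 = 6011 / 6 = 1001.83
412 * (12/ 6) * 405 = 333720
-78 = -78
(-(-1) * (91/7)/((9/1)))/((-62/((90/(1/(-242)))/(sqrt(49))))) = 15730/217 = 72.49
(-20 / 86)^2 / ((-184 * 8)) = -25 / 680432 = -0.00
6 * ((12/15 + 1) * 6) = 324/5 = 64.80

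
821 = 821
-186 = -186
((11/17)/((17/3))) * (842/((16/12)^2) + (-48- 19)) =107349/2312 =46.43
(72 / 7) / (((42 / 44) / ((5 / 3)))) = 880 / 49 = 17.96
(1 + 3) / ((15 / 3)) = 4 / 5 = 0.80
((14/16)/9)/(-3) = -7/216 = -0.03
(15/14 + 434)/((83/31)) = 188821/1162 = 162.50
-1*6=-6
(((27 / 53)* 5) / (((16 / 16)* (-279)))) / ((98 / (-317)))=4755 / 161014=0.03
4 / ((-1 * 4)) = -1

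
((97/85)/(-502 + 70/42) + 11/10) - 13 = -607421/51034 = -11.90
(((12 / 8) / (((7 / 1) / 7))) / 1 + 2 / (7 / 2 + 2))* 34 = 697 / 11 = 63.36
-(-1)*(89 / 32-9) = -199 / 32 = -6.22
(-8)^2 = 64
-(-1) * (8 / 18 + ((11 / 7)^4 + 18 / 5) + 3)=1419962 / 108045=13.14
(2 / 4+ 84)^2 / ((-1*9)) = -28561 / 36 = -793.36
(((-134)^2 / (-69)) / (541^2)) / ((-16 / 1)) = 4489 / 80779956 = 0.00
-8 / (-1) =8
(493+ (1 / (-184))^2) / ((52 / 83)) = 1385353747 / 1760512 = 786.90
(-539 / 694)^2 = 290521 / 481636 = 0.60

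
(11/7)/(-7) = -11/49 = -0.22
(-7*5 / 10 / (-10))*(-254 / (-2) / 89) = 889 / 1780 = 0.50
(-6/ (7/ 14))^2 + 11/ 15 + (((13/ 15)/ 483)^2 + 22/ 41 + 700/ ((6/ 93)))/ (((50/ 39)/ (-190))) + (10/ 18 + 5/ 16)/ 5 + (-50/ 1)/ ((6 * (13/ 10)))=-1607911.03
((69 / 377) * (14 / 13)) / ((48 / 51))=8211 / 39208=0.21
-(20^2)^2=-160000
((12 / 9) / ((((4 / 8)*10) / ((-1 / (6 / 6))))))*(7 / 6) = -14 / 45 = -0.31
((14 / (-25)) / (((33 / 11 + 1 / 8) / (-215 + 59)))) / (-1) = -17472 / 625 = -27.96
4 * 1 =4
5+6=11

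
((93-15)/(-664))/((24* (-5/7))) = 91/13280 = 0.01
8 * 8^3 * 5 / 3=20480 / 3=6826.67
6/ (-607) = -6/ 607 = -0.01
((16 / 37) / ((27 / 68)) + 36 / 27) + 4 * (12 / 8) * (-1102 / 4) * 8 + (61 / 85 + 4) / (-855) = -106657519211 / 8066925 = -13221.58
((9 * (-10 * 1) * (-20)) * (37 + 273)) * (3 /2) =837000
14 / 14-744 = -743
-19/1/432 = -19/432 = -0.04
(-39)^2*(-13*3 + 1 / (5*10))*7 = -20751003 / 50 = -415020.06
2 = 2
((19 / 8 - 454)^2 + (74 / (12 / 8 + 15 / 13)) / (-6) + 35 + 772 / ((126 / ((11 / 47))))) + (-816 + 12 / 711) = 69961044174961 / 344328768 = 203180.94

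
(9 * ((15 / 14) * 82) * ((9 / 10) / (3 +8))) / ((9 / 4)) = 2214 / 77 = 28.75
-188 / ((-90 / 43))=4042 / 45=89.82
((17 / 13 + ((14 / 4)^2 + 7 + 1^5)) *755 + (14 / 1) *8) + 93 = 857015 / 52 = 16481.06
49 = 49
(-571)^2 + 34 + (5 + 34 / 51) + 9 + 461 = 979652 / 3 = 326550.67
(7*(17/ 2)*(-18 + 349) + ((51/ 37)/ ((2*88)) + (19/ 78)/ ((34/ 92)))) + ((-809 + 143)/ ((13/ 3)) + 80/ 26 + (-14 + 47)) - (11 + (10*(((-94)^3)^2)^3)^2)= -46540457684371541263611426726497874420888152621108768328779227197189435462268115/ 4317456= -10779602081496960539635250000000000000000000000000000000000000000000000000.00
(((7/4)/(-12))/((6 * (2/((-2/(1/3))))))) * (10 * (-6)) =-35/8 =-4.38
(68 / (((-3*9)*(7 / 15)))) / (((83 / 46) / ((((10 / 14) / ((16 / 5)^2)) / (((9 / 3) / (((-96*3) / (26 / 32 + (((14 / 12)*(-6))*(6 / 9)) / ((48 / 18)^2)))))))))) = 1564000 / 12201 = 128.19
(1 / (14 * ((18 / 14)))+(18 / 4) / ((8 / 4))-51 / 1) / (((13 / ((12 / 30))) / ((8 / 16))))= -1753 / 2340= -0.75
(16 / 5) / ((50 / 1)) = 8 / 125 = 0.06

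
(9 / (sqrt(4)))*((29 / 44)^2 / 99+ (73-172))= -18973895 / 42592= -445.48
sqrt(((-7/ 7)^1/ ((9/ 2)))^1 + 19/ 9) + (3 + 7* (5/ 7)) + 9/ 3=sqrt(17)/ 3 + 11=12.37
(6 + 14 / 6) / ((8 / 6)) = 25 / 4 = 6.25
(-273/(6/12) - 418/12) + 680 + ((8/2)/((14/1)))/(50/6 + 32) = 504001/5082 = 99.17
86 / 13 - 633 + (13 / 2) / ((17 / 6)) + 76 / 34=-137430 / 221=-621.86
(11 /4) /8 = 0.34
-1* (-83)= 83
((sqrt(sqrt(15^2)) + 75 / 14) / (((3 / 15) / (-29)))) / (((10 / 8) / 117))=-508950 / 7-13572*sqrt(15)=-125271.27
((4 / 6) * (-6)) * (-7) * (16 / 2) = 224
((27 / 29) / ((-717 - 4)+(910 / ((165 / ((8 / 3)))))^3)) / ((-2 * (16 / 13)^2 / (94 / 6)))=-69363764613 / 35442788286976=-0.00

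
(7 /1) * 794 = 5558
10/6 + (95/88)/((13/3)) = 6575/3432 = 1.92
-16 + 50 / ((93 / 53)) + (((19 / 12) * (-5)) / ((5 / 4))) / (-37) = 43583 / 3441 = 12.67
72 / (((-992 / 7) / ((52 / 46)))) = -819 / 1426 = -0.57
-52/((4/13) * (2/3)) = -507/2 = -253.50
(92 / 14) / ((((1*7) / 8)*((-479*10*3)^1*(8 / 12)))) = -92 / 117355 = -0.00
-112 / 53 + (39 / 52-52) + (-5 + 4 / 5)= -57.56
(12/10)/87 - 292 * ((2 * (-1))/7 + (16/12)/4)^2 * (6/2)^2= -42242/7105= -5.95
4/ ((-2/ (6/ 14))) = -6/ 7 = -0.86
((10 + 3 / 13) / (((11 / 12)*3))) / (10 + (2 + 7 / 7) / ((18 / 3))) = 152 / 429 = 0.35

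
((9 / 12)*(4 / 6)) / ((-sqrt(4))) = -1 / 4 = -0.25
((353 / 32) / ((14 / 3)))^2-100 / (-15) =7378523 / 602112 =12.25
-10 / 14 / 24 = -5 / 168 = -0.03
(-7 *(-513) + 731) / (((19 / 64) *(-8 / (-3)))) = 103728 / 19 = 5459.37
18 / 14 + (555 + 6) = 562.29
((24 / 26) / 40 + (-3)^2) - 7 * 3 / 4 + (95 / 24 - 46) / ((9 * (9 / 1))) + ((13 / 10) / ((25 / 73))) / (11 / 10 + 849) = 17501231533 / 5370931800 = 3.26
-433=-433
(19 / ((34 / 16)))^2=23104 / 289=79.94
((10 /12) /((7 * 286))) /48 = 5 /576576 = 0.00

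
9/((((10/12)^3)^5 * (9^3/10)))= 11609505792/6103515625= 1.90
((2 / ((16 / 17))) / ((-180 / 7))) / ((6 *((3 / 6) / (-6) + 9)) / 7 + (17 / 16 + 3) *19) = -833 / 855090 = -0.00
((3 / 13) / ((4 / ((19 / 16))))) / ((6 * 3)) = 19 / 4992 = 0.00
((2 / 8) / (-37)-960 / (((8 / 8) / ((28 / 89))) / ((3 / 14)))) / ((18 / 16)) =-1705138 / 29637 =-57.53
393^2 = 154449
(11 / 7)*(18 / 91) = 198 / 637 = 0.31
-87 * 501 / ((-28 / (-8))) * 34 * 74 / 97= -219329784 / 679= -323018.83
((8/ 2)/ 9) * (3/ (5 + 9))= 2/ 21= 0.10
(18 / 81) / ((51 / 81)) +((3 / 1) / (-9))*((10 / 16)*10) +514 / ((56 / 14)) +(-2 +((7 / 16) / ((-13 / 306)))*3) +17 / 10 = 2534659 / 26520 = 95.58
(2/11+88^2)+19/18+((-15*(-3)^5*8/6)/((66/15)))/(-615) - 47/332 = 7743.30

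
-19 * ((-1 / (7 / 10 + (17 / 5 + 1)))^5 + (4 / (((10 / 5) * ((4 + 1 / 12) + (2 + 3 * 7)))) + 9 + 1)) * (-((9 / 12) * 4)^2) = 21462023263706 / 12459245175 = 1722.58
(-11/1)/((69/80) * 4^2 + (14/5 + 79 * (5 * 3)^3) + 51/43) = -0.00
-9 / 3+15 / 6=-1 / 2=-0.50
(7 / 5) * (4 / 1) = 28 / 5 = 5.60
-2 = -2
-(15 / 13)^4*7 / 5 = -2.48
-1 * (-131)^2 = -17161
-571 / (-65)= 571 / 65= 8.78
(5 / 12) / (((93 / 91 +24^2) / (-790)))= -179725 / 315054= -0.57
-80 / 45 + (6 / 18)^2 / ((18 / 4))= -142 / 81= -1.75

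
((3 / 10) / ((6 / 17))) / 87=17 / 1740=0.01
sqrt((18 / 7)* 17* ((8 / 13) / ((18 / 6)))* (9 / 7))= 12* sqrt(663) / 91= 3.40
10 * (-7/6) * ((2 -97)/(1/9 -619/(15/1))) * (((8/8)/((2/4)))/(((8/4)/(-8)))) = 99750/463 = 215.44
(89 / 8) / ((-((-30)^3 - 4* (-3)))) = 89 / 215904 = 0.00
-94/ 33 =-2.85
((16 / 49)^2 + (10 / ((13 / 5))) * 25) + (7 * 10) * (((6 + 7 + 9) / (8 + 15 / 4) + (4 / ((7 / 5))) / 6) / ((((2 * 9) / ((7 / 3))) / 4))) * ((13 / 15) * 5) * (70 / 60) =563826401594 / 1069451019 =527.21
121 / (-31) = -3.90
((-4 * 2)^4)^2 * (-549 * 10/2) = -46053457920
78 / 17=4.59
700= 700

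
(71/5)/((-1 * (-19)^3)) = 0.00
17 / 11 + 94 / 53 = 1935 / 583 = 3.32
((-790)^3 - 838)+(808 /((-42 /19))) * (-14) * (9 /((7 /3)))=-3451140698 /7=-493020099.71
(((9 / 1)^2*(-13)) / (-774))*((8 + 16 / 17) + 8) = 16848 / 731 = 23.05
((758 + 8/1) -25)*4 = 2964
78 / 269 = 0.29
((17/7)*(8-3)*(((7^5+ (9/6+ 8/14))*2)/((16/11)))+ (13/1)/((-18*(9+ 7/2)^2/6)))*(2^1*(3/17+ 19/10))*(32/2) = 145632834955771/7809375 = 18648462.26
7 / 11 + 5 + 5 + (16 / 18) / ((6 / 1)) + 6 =4985 / 297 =16.78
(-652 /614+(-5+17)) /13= 3358 /3991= 0.84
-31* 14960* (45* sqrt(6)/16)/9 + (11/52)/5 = 11/260 - 144925* sqrt(6) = -354992.26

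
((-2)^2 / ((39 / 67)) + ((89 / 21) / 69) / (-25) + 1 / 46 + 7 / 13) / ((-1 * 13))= -0.57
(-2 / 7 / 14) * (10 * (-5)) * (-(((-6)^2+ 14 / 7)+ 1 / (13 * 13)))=-321150 / 8281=-38.78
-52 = -52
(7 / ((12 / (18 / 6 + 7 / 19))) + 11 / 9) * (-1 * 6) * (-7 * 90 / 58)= 114450 / 551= 207.71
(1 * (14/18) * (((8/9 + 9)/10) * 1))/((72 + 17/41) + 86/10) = 25543/2690496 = 0.01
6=6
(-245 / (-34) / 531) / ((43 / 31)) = 7595 / 776322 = 0.01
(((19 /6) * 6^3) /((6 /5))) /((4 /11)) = 3135 /2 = 1567.50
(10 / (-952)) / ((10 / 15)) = -15 / 952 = -0.02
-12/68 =-3/17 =-0.18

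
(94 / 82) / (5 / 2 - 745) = -94 / 60885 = -0.00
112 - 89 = 23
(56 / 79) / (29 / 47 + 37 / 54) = 142128 / 261095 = 0.54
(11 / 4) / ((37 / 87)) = 957 / 148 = 6.47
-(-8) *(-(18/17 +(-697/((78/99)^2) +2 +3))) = 25667866/2873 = 8934.17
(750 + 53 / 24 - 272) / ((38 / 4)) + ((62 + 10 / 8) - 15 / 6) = 6344 / 57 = 111.30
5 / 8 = 0.62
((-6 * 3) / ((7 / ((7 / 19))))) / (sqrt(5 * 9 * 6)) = -sqrt(30) / 95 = -0.06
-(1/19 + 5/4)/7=-99/532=-0.19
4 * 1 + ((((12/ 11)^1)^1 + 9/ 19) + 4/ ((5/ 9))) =13339/ 1045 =12.76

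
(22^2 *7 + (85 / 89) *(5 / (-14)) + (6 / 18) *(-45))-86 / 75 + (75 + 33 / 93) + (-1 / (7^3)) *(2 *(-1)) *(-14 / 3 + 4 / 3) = 489281918861 / 141950550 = 3446.85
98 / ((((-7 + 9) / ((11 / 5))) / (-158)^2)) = 13455596 / 5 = 2691119.20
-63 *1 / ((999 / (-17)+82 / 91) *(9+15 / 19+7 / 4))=7407036 / 78504655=0.09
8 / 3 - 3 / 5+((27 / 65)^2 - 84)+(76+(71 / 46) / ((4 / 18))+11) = 14208769 / 1166100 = 12.18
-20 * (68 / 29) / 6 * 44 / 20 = -1496 / 87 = -17.20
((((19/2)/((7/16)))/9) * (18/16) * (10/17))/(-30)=-19/357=-0.05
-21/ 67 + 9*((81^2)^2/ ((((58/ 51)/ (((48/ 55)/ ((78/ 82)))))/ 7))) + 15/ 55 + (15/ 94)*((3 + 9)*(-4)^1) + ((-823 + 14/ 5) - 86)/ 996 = 142284188780149886083/ 65033336940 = 2187865416.03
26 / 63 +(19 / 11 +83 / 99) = 688 / 231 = 2.98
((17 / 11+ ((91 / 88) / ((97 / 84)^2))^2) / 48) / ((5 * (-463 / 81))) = -0.00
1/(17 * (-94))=-0.00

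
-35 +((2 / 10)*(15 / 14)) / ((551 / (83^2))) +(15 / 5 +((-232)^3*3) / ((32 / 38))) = -343161650885 / 7714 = -44485565.32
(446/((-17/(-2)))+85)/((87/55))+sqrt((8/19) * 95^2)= 10 * sqrt(38)+42845/493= 148.55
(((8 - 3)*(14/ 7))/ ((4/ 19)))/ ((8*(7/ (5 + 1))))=285/ 56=5.09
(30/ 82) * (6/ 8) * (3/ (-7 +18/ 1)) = 135/ 1804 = 0.07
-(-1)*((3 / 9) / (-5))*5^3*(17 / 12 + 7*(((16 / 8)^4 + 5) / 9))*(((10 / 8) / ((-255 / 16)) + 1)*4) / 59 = -83425 / 9027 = -9.24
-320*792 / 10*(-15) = 380160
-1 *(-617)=617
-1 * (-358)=358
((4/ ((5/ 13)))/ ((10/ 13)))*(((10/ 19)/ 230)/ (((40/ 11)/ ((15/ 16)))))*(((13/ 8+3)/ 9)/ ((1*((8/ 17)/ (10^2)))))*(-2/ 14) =-1169311/ 9397248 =-0.12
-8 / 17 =-0.47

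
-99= -99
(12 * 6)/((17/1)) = 72/17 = 4.24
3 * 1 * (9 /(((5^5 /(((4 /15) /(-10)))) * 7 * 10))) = -0.00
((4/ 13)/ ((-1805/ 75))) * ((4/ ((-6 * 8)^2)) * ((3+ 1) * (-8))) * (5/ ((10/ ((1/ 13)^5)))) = 5/ 5227434147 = 0.00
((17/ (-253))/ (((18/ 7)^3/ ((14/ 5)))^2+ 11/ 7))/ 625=-0.00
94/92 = 47/46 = 1.02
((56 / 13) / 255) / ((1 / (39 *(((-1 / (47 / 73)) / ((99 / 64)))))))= -261632 / 395505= -0.66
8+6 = 14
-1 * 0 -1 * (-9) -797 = -788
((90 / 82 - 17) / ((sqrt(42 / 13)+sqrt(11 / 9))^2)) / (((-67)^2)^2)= -0.00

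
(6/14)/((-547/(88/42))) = -44/26803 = -0.00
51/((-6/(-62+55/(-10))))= 2295/4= 573.75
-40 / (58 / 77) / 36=-1.48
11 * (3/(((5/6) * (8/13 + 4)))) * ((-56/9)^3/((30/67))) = -4616.12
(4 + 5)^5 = 59049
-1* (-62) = 62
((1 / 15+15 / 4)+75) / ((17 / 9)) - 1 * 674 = -214973 / 340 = -632.27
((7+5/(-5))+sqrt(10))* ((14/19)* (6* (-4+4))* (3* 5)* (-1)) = 0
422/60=211/30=7.03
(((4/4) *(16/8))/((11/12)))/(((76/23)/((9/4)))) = 621/418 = 1.49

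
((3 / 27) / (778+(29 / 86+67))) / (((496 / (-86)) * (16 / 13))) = -24037 / 1298113344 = -0.00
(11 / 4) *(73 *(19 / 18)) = 15257 / 72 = 211.90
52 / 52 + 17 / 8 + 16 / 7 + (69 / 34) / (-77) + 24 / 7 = 92289 / 10472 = 8.81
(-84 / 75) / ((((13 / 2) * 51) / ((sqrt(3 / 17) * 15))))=-56 * sqrt(51) / 18785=-0.02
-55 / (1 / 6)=-330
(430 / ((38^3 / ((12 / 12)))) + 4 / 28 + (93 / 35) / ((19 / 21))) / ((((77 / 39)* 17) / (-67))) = -7747119081 / 1256980340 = -6.16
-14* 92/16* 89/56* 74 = -75739/8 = -9467.38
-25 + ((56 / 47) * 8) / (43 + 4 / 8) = -101329 / 4089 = -24.78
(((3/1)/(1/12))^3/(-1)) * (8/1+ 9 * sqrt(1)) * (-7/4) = 1388016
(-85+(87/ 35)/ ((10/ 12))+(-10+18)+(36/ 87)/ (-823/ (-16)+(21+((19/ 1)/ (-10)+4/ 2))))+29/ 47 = -14512808356/ 197737225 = -73.39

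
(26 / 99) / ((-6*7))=-13 / 2079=-0.01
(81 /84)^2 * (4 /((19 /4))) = 729 /931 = 0.78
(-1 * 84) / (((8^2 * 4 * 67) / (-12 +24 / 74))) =567 / 9916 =0.06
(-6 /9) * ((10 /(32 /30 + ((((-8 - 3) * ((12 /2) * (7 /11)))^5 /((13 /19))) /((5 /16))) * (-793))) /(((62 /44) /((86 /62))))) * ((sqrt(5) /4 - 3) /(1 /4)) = 14190 /87338258106413 - 2365 * sqrt(5) /174676516212826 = 0.00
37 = 37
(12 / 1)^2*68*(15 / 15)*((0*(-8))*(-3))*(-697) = 0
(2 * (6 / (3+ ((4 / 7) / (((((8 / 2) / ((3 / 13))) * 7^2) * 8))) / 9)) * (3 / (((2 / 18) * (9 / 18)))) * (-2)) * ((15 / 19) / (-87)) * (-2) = -1386927360 / 176897999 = -7.84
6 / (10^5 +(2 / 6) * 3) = 6 / 100001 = 0.00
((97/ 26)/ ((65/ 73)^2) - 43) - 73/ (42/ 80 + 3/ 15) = -442754473/ 3185650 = -138.98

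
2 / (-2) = -1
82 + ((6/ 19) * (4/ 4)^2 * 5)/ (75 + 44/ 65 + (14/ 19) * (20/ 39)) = 23112056/ 281783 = 82.02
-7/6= -1.17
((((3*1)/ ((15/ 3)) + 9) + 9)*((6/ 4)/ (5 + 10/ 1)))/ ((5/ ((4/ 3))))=62/ 125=0.50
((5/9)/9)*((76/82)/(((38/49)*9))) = 245/29889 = 0.01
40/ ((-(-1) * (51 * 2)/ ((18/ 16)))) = 15/ 34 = 0.44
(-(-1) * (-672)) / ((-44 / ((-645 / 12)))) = -9030 / 11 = -820.91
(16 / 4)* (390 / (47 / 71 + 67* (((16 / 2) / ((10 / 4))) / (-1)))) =-553800 / 75877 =-7.30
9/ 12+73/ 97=583/ 388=1.50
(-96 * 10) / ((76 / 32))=-7680 / 19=-404.21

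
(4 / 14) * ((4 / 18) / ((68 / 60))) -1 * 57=-20329 / 357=-56.94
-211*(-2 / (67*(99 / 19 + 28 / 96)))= 192432 / 168103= 1.14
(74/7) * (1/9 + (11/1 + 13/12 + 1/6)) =16465/126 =130.67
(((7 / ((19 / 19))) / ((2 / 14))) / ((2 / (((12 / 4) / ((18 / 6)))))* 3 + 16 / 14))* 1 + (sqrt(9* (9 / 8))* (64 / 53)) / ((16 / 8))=72* sqrt(2) / 53 + 343 / 50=8.78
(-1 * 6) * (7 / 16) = -21 / 8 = -2.62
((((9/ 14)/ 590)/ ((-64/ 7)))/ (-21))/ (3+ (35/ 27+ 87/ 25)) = 405/ 554966272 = 0.00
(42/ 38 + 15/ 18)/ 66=221/ 7524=0.03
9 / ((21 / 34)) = 102 / 7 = 14.57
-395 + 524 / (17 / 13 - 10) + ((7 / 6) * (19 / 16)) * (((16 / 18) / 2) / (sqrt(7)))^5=-51447 / 113 + 608 * sqrt(7) / 8680203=-455.28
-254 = -254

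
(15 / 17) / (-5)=-3 / 17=-0.18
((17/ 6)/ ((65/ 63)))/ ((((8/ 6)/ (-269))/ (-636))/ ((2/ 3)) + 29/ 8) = 61076988/ 80623595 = 0.76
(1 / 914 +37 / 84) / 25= 16951 / 959700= 0.02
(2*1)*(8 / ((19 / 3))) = 48 / 19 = 2.53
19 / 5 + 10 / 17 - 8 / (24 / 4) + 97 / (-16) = -12271 / 4080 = -3.01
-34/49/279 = -34/13671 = -0.00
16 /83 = 0.19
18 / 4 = 9 / 2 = 4.50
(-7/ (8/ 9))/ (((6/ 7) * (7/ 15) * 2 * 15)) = -21/ 32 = -0.66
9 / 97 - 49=-4744 / 97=-48.91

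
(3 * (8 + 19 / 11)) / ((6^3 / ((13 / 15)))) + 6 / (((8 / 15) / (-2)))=-265909 / 11880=-22.38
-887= -887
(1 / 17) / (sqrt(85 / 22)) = sqrt(1870) / 1445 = 0.03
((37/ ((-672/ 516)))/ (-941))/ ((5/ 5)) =1591/ 52696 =0.03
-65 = -65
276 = 276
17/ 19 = 0.89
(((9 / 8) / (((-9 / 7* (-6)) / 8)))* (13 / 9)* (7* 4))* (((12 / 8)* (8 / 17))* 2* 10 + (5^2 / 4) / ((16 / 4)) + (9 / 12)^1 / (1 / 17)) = 4925921 / 3672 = 1341.48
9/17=0.53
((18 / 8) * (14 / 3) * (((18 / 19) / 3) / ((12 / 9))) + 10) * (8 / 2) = 49.95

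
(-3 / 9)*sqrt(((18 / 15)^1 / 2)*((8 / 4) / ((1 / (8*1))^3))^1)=-32*sqrt(15) / 15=-8.26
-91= -91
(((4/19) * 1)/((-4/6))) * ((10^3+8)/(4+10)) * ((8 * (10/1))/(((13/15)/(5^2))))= -12960000/247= -52469.64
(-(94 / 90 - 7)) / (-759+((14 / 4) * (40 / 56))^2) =-1072 / 135495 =-0.01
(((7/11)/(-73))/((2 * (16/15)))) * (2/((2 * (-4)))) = 105/102784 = 0.00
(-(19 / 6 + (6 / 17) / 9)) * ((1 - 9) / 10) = 218 / 85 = 2.56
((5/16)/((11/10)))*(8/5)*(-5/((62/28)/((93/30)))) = -35/11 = -3.18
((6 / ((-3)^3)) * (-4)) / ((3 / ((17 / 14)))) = 68 / 189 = 0.36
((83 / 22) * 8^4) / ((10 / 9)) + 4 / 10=152990 / 11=13908.18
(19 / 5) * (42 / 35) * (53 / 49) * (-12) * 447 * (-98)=2592743.04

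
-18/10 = -9/5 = -1.80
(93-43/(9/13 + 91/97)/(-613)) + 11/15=1772834513/18904920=93.78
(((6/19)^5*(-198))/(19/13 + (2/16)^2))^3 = -2102007713669035103361171456/28181211734629146747356486711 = -0.07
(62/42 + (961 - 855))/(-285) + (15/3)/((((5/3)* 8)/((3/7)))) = -10361/47880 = -0.22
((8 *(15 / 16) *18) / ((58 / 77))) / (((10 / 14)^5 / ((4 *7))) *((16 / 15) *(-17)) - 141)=-3668884065 / 2888865566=-1.27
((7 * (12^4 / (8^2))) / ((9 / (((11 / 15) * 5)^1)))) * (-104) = -96096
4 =4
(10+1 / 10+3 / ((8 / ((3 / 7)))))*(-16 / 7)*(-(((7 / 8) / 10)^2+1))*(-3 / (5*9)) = -1.58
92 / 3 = 30.67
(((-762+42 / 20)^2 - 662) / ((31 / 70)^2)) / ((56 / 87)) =35126268009 / 7688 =4568973.47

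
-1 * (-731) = 731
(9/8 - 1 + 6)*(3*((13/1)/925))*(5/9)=637/4440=0.14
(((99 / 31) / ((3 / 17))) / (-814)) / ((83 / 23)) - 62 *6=-70830717 / 190402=-372.01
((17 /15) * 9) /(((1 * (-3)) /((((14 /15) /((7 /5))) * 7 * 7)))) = -1666 /15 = -111.07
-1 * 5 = -5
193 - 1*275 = -82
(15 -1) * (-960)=-13440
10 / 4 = 2.50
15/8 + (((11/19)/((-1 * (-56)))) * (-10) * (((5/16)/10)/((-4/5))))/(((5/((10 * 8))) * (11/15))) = 8355/4256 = 1.96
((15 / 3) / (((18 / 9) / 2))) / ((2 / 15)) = 75 / 2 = 37.50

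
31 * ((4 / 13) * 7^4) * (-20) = -5954480 / 13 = -458036.92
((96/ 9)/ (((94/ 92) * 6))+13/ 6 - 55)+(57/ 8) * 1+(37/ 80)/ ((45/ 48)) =-3677989/ 84600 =-43.48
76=76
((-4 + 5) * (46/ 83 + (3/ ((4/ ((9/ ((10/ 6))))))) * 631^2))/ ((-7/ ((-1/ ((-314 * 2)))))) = -2676837323/ 7297360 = -366.82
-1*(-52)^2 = -2704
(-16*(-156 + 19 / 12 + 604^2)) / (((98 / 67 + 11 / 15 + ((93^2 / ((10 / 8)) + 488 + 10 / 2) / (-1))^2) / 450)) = -3298364021250 / 69019268239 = -47.79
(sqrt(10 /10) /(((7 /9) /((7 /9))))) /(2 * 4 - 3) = 1 /5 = 0.20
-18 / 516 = -3 / 86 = -0.03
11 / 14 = 0.79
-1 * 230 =-230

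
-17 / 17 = -1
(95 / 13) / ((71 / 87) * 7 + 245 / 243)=669465 / 615706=1.09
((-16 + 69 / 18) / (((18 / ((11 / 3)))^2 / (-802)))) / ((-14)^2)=3542033 / 1714608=2.07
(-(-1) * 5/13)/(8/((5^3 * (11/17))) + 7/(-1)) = -0.06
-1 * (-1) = 1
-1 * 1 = -1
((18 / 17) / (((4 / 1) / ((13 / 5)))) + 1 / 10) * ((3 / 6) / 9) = 67 / 1530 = 0.04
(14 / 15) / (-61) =-14 / 915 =-0.02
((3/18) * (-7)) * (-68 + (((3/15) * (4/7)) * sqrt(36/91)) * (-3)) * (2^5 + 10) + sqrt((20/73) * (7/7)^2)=2 * sqrt(365)/73 + 72 * sqrt(91)/65 + 3332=3343.09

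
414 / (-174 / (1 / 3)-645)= -138 / 389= -0.35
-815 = -815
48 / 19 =2.53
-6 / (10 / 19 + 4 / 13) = -741 / 103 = -7.19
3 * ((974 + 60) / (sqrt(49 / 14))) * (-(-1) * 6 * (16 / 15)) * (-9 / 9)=-99264 * sqrt(14) / 35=-10611.77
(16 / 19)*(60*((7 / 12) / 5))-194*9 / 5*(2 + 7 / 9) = -18318 / 19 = -964.11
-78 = -78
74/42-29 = -572/21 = -27.24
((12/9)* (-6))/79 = -8/79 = -0.10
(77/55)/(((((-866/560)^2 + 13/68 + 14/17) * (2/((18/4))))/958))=4021990560/4539713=885.96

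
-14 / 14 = -1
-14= -14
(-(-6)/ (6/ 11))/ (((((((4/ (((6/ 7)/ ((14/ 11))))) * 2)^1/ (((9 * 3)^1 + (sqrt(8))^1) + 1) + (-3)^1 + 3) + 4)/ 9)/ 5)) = 800415 * sqrt(2)/ 1035772 + 28945620/ 258943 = 112.88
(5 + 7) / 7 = 12 / 7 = 1.71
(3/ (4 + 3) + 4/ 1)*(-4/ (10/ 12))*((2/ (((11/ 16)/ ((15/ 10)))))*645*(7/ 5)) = -4606848/ 55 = -83760.87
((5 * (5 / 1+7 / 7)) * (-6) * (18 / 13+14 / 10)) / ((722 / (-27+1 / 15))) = 438744 / 23465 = 18.70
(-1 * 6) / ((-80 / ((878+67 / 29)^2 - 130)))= 1954861533 / 33640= 58111.22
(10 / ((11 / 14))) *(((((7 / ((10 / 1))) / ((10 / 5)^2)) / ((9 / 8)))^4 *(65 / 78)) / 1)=33614 / 5412825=0.01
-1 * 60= -60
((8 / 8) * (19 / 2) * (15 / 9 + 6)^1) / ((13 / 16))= 3496 / 39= 89.64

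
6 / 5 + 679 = 3401 / 5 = 680.20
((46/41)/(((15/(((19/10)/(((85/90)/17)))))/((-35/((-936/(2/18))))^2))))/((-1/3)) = -0.00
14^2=196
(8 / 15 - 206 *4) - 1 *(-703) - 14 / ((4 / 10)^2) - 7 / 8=-25061 / 120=-208.84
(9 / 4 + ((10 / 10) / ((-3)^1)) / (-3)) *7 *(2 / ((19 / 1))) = 595 / 342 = 1.74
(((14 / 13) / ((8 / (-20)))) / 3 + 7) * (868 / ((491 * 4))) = 51646 / 19149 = 2.70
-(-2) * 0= 0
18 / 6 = 3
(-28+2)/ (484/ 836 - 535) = 247/ 5077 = 0.05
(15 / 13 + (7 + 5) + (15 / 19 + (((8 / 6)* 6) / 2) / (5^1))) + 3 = 21913 / 1235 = 17.74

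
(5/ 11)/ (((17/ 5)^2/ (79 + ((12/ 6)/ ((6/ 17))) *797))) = 1723250/ 9537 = 180.69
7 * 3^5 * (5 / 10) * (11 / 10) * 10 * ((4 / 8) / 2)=18711 / 8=2338.88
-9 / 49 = -0.18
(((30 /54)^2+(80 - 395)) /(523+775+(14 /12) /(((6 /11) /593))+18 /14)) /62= -356860 /180526113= -0.00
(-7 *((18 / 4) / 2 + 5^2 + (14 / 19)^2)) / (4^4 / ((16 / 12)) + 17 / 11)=-3090241 / 3074276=-1.01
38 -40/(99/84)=134/33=4.06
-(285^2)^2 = -6597500625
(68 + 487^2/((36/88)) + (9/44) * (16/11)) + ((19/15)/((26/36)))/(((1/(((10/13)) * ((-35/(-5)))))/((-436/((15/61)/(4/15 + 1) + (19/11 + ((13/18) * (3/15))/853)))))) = 199949751689691690062/346130262557937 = 577671.97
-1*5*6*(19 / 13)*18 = -10260 / 13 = -789.23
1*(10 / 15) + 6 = 20 / 3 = 6.67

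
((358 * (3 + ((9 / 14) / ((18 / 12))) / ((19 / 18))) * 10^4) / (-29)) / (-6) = 270290000 / 3857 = 70077.78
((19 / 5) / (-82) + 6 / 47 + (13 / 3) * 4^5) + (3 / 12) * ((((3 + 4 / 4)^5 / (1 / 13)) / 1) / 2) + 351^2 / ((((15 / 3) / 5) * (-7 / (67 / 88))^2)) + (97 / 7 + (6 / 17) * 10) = 1412665596720481 / 186458986560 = 7576.28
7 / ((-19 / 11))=-77 / 19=-4.05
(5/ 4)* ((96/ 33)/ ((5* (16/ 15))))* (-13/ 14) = -195/ 308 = -0.63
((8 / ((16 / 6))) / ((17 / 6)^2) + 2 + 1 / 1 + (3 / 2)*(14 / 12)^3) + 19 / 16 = 144473 / 20808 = 6.94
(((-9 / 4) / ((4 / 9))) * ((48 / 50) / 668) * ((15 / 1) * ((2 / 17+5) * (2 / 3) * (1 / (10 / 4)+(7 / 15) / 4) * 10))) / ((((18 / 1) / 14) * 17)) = -169911 / 1930520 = -0.09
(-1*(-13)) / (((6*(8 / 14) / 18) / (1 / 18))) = 91 / 24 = 3.79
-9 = -9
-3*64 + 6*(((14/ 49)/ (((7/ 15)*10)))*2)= -9372/ 49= -191.27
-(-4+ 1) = 3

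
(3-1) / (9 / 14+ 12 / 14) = 4 / 3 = 1.33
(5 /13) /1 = 5 /13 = 0.38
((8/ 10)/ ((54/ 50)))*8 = 160/ 27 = 5.93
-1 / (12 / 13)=-13 / 12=-1.08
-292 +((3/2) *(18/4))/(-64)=-74779/256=-292.11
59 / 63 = 0.94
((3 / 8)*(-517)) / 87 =-517 / 232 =-2.23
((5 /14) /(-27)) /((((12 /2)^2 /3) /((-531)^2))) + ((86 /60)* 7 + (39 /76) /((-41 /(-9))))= -196738303 /654360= -300.66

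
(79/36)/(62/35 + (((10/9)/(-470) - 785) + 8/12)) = -0.00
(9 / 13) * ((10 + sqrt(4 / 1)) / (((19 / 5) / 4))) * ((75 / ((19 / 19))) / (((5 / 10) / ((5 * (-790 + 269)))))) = -844020000 / 247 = -3417085.02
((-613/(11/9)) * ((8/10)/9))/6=-1226/165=-7.43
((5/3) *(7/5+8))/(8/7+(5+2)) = 329/171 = 1.92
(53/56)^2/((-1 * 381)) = -0.00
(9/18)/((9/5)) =0.28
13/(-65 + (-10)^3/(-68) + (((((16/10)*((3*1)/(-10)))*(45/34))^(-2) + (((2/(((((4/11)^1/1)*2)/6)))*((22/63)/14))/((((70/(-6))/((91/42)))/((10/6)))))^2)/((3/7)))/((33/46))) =-2144545098696/6958640400629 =-0.31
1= 1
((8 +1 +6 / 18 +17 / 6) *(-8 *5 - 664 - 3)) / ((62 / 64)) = -825776 / 93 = -8879.31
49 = 49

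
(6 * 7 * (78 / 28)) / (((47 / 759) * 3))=29601 / 47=629.81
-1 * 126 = -126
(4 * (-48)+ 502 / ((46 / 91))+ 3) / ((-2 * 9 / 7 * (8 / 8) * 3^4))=-3.86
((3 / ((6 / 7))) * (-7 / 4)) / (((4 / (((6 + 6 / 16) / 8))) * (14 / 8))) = -357 / 512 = -0.70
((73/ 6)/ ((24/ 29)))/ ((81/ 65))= 137605/ 11664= 11.80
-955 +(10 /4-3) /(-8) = -15279 /16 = -954.94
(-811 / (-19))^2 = 1821.94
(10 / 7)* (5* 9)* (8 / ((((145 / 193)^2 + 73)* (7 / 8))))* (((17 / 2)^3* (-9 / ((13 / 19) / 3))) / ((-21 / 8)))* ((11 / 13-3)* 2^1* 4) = -14420156141721600 / 11345806381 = -1270967.94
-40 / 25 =-8 / 5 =-1.60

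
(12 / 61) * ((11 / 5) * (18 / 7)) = 2376 / 2135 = 1.11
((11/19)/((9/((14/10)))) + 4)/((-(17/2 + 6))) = -6994/24795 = -0.28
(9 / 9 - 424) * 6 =-2538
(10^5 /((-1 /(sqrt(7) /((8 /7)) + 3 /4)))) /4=-21875 * sqrt(7) -18750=-76625.81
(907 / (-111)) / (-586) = 907 / 65046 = 0.01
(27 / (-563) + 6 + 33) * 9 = 197370 / 563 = 350.57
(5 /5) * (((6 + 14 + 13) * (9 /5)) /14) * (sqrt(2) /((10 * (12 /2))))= 99 * sqrt(2) /1400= 0.10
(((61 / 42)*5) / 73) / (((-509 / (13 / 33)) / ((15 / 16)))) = -19825 / 274664544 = -0.00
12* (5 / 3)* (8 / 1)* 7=1120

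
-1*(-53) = 53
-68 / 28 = -2.43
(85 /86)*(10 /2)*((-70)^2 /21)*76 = 87635.66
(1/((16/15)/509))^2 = 58293225/256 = 227707.91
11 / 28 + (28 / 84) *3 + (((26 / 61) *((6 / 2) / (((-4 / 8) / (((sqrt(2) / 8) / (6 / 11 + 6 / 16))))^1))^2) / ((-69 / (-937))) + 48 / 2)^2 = 265032342701045719 / 263615498336988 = 1005.37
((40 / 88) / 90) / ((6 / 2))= 1 / 594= 0.00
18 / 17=1.06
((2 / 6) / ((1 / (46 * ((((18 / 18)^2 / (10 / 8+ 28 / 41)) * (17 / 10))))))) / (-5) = -64124 / 23775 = -2.70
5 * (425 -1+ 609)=5165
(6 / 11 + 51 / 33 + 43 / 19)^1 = 910 / 209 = 4.35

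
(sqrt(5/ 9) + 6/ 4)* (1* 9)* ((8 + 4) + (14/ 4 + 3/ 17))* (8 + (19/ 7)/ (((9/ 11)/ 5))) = 825617* sqrt(5)/ 714 + 2476851/ 476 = 7789.09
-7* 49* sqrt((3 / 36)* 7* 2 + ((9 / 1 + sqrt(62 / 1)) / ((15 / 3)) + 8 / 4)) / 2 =-343* sqrt(180* sqrt(62) + 4470) / 60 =-438.63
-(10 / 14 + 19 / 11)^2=-35344 / 5929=-5.96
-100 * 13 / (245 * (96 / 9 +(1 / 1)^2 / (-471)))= -122460 / 246127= -0.50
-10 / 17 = -0.59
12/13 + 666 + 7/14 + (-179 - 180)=8019/26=308.42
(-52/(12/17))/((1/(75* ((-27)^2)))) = -4027725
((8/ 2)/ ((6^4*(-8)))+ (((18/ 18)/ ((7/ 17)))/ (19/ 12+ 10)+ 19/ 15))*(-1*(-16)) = 18611743/ 788130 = 23.62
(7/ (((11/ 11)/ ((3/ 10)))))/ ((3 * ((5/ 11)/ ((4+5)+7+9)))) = 77/ 2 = 38.50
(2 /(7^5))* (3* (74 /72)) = 37 /100842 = 0.00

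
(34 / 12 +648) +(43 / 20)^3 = 15858521 / 24000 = 660.77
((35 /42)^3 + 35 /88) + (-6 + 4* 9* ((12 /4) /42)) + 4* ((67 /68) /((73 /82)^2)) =474763018 /188342847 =2.52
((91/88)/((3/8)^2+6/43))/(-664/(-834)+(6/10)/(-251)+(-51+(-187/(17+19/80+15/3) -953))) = -3238269984040/887515066655041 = -0.00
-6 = -6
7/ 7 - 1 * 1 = 0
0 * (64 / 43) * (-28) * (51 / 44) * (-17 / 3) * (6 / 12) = 0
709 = 709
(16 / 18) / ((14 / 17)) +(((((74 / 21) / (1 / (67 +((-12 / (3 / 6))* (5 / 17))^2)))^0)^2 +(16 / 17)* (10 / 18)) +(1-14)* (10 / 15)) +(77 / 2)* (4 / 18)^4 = -4661551 / 780759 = -5.97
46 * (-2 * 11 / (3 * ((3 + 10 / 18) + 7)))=-3036 / 95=-31.96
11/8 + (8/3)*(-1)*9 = -181/8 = -22.62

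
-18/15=-6/5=-1.20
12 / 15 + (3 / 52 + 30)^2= 12225661 / 13520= 904.26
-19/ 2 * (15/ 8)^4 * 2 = -961875/ 4096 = -234.83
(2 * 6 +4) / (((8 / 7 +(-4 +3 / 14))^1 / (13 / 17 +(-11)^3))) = 5065536 / 629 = 8053.32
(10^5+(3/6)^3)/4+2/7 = 5600071/224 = 25000.32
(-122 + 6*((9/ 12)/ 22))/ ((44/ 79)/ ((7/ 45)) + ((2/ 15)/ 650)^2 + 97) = -70430071359375/ 58162184461832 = -1.21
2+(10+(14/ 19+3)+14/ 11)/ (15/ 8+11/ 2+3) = 3.45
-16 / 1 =-16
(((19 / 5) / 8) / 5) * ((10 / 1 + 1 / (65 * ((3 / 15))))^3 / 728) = 42713729 / 319883200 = 0.13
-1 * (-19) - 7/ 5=88/ 5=17.60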